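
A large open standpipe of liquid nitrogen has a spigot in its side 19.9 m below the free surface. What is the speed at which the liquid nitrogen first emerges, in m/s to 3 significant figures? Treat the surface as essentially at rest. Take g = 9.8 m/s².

19.7 m/s

Bernoulli from surface to hole (P equal, v_surface ≈ 0): v = √(2gh) = √(2×9.8×19.9) = 19.7 m/s.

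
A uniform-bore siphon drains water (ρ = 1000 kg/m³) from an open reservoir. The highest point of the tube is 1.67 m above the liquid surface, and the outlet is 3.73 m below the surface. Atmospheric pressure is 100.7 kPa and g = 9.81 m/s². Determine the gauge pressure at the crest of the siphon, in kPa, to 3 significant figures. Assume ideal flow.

Bernoulli surface→outlet gives ½v² = g·h_out, so v = √(2·9.81·3.73) = 8.55 m/s.
The bore is uniform, so the speed at the crest is the same v. Bernoulli surface→crest: P_atm = P_top + ½ρv² + ρg·h_top.
P_top = 100700 − ½·1000·8.55² − 1000·9.81·1.67 = 47700 Pa. So P_gauge = P_top − P_atm = -53000 Pa.

-53.0 kPa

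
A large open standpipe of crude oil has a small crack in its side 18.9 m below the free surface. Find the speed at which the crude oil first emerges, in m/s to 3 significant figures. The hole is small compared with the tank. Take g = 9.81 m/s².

19.3 m/s

Bernoulli from surface to hole (P equal, v_surface ≈ 0): v = √(2gh) = √(2×9.81×18.9) = 19.3 m/s.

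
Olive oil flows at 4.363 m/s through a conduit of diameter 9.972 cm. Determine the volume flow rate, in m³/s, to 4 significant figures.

Q = A·v = 0.007810 m² × 4.363 m/s = 0.03408 m³/s.

Q ≈ 0.03408 m³/s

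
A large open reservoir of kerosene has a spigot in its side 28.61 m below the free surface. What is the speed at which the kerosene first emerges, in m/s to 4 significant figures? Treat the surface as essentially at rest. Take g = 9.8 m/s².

23.68 m/s

Torricelli's result v = √(2gh) gives v = √(2·9.8·28.61) = 23.68 m/s.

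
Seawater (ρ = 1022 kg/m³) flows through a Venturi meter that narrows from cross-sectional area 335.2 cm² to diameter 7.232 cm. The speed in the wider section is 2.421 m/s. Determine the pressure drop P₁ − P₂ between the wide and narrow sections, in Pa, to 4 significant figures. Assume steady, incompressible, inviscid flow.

ΔP ≈ 196400 Pa

The volume flow rate is constant, so v₂ = (A₁/A₂)v₁ = (335.2/41.08)·2.421 = 19.76 m/s.
The pipe is horizontal, so Bernoulli reduces to P₁ + ½ρv₁² = P₂ + ½ρv₂².
P₁ − P₂ = ½·1022·(19.76² − 2.421²) = ½·1022·384.4 = 196400 Pa.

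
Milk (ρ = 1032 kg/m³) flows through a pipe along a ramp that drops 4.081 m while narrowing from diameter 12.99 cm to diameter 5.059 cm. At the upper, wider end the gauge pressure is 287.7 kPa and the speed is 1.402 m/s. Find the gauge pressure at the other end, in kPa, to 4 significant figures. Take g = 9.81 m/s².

P₂ ≈ 285.9 kPa

Mass conservation (A₁v₁ = A₂v₂) gives v₂ = 1.402 × 132.5/20.10 = 9.244 m/s.
Energy conservation along the streamline gives P₂ = P₁ − ½ρ(v₂² − v₁²) − ρg(h₂ − h₁).
P₂ = 287700 + ½·1032·(1.402² − 9.244²) − 1032·9.81·(−4.081) = 287700 + (-43070) − (-41320) = 285900 Pa.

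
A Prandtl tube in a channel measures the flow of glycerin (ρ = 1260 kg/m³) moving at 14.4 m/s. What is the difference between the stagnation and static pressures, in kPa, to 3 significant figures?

ΔP ≈ 131 kPa

The dynamic pressure equals the rise in static pressure at the stagnation point: ΔP = ½ρv².
ΔP = ½·1260·14.4² = 131000 Pa.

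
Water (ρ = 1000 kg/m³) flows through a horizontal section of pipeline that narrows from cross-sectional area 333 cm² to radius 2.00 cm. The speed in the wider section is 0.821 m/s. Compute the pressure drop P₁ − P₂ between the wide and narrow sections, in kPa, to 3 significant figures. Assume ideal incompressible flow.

ΔP = 236 kPa

The volume flow rate is constant, so v₂ = (A₁/A₂)v₁ = (333/12.6)·0.821 = 21.8 m/s.
Bernoulli (h₁ = h₂): P₁ − P₂ = ½ρ(v₂² − v₁²).
P₁ − P₂ = ½·1000·(21.8² − 0.821²) = ½·1000·473 = 236000 Pa.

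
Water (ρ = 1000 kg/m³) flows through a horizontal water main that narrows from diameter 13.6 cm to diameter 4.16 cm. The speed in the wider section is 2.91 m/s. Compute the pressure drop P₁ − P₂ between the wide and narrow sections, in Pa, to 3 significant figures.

Mass conservation (A₁v₁ = A₂v₂) gives v₂ = 2.91 × 145/13.6 = 31.1 m/s.
Along the horizontal streamline, P + ½ρv² is constant.
P₁ − P₂ = ½·1000·(31.1² − 2.91²) = ½·1000·959 = 479000 Pa.

479000 Pa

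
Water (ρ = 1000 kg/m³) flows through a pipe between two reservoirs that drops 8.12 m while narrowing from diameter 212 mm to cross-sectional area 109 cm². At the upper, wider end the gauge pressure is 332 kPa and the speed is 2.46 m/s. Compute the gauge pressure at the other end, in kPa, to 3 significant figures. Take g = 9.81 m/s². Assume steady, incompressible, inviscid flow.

P₂ ≈ 383 kPa

Continuity gives A₁v₁ = A₂v₂, so v₂ = (353 cm²)/(109 cm²) × 2.46 m/s = 7.97 m/s.
Applying Bernoulli between the two ends and solving for P₂: P₂ = P₁ + ½ρ(v₁² − v₂²) − ρgΔh.
P₂ = 332000 + ½·1000·(2.46² − 7.97²) − 1000·9.81·(−8.12) = 332000 + (-28700) − (-79700) = 383000 Pa.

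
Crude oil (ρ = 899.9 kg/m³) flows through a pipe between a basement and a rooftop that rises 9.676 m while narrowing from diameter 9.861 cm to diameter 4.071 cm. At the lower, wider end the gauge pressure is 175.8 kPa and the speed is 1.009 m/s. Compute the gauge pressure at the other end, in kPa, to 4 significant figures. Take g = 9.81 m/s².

Continuity gives A₁v₁ = A₂v₂, so v₂ = (76.37 cm²)/(13.02 cm²) × 1.009 m/s = 5.920 m/s.
Applying Bernoulli between the two ends and solving for P₂: P₂ = P₁ + ½ρ(v₁² − v₂²) − ρgΔh.
P₂ = 175800 + ½·899.9·(1.009² − 5.920²) − 899.9·9.81·(+9.676) = 175800 + (-15310) − (85420) = 75070 Pa.

P₂ = 75.07 kPa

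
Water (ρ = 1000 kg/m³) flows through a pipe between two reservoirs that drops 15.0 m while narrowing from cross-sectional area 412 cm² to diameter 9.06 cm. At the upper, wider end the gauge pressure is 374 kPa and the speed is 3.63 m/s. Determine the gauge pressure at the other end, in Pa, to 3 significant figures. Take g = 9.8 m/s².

259000 Pa

The volume flow rate is constant, so v₂ = (A₁/A₂)v₁ = (412/64.5)·3.63 = 23.2 m/s.
Bernoulli: P₁ + ½ρv₁² + ρg h₁ = P₂ + ½ρv₂² + ρg h₂, so P₂ = P₁ + ½ρ(v₁² − v₂²) − ρg(h₂ − h₁).
P₂ = 374000 + ½·1000·(3.63² − 23.2²) − 1000·9.8·(−15.0) = 374000 + (-262000) − (-147000) = 259000 Pa.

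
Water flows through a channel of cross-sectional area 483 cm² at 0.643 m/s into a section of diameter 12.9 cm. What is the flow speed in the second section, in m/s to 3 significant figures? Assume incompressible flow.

Continuity gives A₁v₁ = A₂v₂, so v₂ = (483 cm²)/(131 cm²) × 0.643 m/s = 2.38 m/s.

2.38 m/s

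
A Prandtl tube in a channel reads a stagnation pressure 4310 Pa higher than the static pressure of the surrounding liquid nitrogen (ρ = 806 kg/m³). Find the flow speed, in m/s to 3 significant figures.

v ≈ 3.27 m/s

At the stagnation point the flow is brought to rest, so Bernoulli gives P_stag − P_static = ½ρv².
v = √(2ΔP/ρ) = √(2·4310/806) = 3.27 m/s.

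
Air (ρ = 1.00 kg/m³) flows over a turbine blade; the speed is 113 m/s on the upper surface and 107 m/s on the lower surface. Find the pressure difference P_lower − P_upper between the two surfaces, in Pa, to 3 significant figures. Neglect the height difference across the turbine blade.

ΔP ≈ 660 Pa

The pressure is lower where the speed is higher: ΔP = ½ρ(v_up² − v_low²).
ΔP = ½·1.00·(113² − 107²) = 660 Pa.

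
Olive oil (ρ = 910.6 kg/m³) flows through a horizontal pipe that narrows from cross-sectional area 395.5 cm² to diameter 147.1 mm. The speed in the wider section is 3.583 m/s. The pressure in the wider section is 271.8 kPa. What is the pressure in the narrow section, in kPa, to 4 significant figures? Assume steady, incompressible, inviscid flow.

P₂ ≈ 246.0 kPa

The volume flow rate is constant, so v₂ = (A₁/A₂)v₁ = (395.5/169.9)·3.583 = 8.338 m/s.
With no height change, Bernoulli's equation is P₁ + ½ρv₁² = P₂ + ½ρv₂².
P₂ = P₁ − ½ρ(v₂² − v₁²) = 271800 − ½·910.6·(8.338² − 3.583²) = 271800 − 25810 = 246000 Pa.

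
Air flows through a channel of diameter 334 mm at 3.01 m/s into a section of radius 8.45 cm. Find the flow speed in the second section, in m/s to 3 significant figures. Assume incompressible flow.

Continuity gives A₁v₁ = A₂v₂, so v₂ = (876 cm²)/(224 cm²) × 3.01 m/s = 11.8 m/s.

11.8 m/s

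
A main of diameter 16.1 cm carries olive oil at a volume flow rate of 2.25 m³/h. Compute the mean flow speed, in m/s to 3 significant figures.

Q = 2.25 m³/h = 0.000625 m³/s.
v = Q/A = 0.000625 / 0.0204 = 0.0307 m/s.

0.0307 m/s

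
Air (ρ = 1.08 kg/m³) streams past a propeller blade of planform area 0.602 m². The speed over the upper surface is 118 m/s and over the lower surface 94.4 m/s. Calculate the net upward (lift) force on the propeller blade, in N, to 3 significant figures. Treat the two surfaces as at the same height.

With equal heights on the two surfaces, Bernoulli gives P_lower − P_upper = ½ρ(v_upper² − v_lower²).
ΔP = ½·1.08·(118² − 94.4²) = 2710 Pa.
Lift = ΔP · A = 2710 × 0.602 = 1630 N.

F ≈ 1630 N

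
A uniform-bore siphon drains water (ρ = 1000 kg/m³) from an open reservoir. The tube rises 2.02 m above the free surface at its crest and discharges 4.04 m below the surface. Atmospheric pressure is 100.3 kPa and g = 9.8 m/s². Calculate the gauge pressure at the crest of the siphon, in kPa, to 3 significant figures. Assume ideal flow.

From the surface to the outlet (both open to atmosphere, surface at rest): v = √(2g·h_out) = √(2·9.8·4.04) = 8.90 m/s.
Continuity keeps v the same throughout the tube; from surface to crest, P_atm + 0 = P_top + ½ρv² + ρg·h_top.
P_top = 100300 − ½·1000·8.90² − 1000·9.8·2.02 = 40900 Pa. So P_gauge = P_top − P_atm = -59400 Pa.

P_gauge ≈ -59.4 kPa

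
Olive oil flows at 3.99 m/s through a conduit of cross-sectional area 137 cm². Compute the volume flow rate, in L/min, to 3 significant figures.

Q = A·v = 0.0137 m² × 3.99 m/s = 0.0547 m³/s.
Converting: 0.0547 m³/s × 60000 = 3280 L/min.

Q = 3280 L/min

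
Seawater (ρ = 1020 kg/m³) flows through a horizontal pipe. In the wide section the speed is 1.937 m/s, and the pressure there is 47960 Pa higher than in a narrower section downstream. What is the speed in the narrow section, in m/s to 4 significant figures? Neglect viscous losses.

Horizontal Bernoulli: P₁ + ½ρv₁² = P₂ + ½ρv₂², so v₂² = v₁² + 2(P₁ − P₂)/ρ.
v₂ = √(1.937² + 2·47960/1020) = √(3.752 + 94.04) = 9.889 m/s.

9.889 m/s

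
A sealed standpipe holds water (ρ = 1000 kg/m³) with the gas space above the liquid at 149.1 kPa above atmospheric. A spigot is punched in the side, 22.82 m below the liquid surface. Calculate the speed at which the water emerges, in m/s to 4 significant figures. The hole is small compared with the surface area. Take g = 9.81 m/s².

v = 27.31 m/s

Take point 1 at the surface (v₁ ≈ 0) and point 2 at the hole (at atmospheric pressure). Bernoulli: P₁ + ρg h = P_atm + ½ρv₂².
With P₁ − P_atm = 149100 Pa, v₂ = √(2gh + 2ΔP/ρ) = √(2·9.81·22.82 + 2·149100/1000) = 27.31 m/s.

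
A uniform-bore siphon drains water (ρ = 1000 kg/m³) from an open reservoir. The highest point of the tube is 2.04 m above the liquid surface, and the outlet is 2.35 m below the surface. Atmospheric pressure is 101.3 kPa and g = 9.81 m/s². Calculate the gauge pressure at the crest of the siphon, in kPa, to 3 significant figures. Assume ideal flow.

Bernoulli surface→outlet gives ½v² = g·h_out, so v = √(2·9.81·2.35) = 6.79 m/s.
Continuity keeps v the same throughout the tube; from surface to crest, P_atm + 0 = P_top + ½ρv² + ρg·h_top.
P_top = 101300 − ½·1000·6.79² − 1000·9.81·2.04 = 58200 Pa. So P_gauge = P_top − P_atm = -43100 Pa.

P_gauge ≈ -43.1 kPa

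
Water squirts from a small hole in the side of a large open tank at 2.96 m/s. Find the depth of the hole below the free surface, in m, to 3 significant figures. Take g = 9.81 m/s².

Torricelli: v = √(2gh), so h = v²/(2g).
h = 2.96²/(2·9.81) = 8.76/19.62 = 0.447 m.

0.447 m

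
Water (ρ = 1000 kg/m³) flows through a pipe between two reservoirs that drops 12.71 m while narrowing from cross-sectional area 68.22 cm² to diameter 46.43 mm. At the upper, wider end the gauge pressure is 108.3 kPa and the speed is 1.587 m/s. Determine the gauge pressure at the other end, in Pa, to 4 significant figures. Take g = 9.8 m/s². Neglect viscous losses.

Continuity gives A₁v₁ = A₂v₂, so v₂ = (68.22 cm²)/(16.93 cm²) × 1.587 m/s = 6.394 m/s.
Applying Bernoulli between the two ends and solving for P₂: P₂ = P₁ + ½ρ(v₁² − v₂²) − ρgΔh.
P₂ = 108300 + ½·1000·(1.587² − 6.394²) − 1000·9.8·(−12.71) = 108300 + (-19190) − (-124600) = 213700 Pa.

P₂ ≈ 213700 Pa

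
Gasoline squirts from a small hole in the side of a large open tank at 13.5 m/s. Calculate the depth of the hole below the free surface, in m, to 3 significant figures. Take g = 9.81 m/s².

For a small hole in a large open tank, ½v² = gh, giving h = v²/(2g).
h = 13.5²/(2·9.81) = 182/19.62 = 9.29 m.

h = 9.29 m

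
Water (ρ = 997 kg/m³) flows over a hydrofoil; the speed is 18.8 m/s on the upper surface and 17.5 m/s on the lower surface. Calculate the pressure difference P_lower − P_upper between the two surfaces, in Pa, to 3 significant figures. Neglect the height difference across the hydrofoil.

23500 Pa

The pressure is lower where the speed is higher: ΔP = ½ρ(v_up² − v_low²).
ΔP = ½·997·(18.8² − 17.5²) = 23500 Pa.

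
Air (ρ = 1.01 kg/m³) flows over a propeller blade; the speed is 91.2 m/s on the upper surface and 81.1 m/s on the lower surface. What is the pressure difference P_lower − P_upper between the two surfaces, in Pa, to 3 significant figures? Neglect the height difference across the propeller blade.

879 Pa

The pressure is lower where the speed is higher: ΔP = ½ρ(v_up² − v_low²).
ΔP = ½·1.01·(91.2² − 81.1²) = 879 Pa.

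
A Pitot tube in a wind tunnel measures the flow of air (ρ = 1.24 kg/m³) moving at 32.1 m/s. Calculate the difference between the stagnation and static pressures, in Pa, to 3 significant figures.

Bernoulli between the free stream and the stagnation point: ½ρv² = P_stag − P_static.
ΔP = ½·1.24·32.1² = 639 Pa.

ΔP ≈ 639 Pa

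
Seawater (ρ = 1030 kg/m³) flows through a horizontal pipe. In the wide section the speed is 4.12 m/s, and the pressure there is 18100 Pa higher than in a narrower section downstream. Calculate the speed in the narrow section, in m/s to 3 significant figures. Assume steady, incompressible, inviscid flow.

v₂ ≈ 7.22 m/s

Horizontal Bernoulli: P₁ + ½ρv₁² = P₂ + ½ρv₂², so v₂² = v₁² + 2(P₁ − P₂)/ρ.
v₂ = √(4.12² + 2·18100/1030) = √(17.0 + 35.1) = 7.22 m/s.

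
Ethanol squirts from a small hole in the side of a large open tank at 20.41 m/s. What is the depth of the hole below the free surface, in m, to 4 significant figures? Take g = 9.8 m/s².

h ≈ 21.25 m

For a small hole in a large open tank, ½v² = gh, giving h = v²/(2g).
h = 20.41²/(2·9.8) = 416.6/19.60 = 21.25 m.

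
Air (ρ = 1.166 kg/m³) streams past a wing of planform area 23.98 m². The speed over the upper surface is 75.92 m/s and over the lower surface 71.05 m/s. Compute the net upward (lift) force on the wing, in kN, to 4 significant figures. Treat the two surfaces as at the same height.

With equal heights on the two surfaces, Bernoulli gives P_lower − P_upper = ½ρ(v_upper² − v_lower²).
ΔP = ½·1.166·(75.92² − 71.05²) = 417.3 Pa.
Lift = ΔP · A = 417.3 × 23.98 = 10010 N.

10.01 kN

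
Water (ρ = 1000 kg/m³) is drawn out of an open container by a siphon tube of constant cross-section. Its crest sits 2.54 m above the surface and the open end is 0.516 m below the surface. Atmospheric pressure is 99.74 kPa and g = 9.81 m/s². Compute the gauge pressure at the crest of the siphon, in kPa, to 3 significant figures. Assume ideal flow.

The outlet speed comes from Torricelli: v = √(2g·0.516) = 3.18 m/s.
With constant cross-section the crest speed equals v; applying Bernoulli from the surface up to the crest, P_top = P_atm − ½ρv² − ρg·h_top.
P_top = 99740 − ½·1000·3.18² − 1000·9.81·2.54 = 69800 Pa. So P_gauge = P_top − P_atm = -30000 Pa.

P_gauge ≈ -30.0 kPa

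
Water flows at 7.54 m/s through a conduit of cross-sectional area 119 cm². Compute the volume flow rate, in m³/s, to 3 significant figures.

Q ≈ 0.0897 m³/s

Q = A·v = 0.0119 m² × 7.54 m/s = 0.0897 m³/s.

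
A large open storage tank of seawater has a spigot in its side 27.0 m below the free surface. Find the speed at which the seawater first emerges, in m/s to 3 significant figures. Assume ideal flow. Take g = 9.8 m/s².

v ≈ 23.0 m/s

Torricelli's result v = √(2gh) gives v = √(2·9.8·27.0) = 23.0 m/s.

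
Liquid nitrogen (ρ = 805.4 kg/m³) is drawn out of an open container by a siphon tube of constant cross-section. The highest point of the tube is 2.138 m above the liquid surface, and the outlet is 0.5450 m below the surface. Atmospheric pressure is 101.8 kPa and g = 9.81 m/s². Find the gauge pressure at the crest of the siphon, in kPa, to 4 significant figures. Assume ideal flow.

-21.20 kPa

From the surface to the outlet (both open to atmosphere, surface at rest): v = √(2g·h_out) = √(2·9.81·0.5450) = 3.270 m/s.
With constant cross-section the crest speed equals v; applying Bernoulli from the surface up to the crest, P_top = P_atm − ½ρv² − ρg·h_top.
P_top = 101800 − ½·805.4·3.270² − 805.4·9.81·2.138 = 80600 Pa. So P_gauge = P_top − P_atm = -21200 Pa.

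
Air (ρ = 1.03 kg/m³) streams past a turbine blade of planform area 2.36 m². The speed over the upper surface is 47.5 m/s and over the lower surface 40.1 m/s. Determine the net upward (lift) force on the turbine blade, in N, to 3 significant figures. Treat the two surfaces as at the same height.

788 N

The faster flow above has the lower pressure; Bernoulli (same height) gives ΔP = ½ρ(v_up² − v_low²).
ΔP = ½·1.03·(47.5² − 40.1²) = 334 Pa.
Lift = ΔP · A = 334 × 2.36 = 788 N.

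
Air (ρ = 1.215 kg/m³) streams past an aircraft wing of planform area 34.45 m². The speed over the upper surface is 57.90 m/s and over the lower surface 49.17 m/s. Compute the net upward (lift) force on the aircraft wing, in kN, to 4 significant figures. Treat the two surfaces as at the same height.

The faster flow above has the lower pressure; Bernoulli (same height) gives ΔP = ½ρ(v_up² − v_low²).
ΔP = ½·1.215·(57.90² − 49.17²) = 567.8 Pa.
Lift = ΔP · A = 567.8 × 34.45 = 19560 N.

F ≈ 19.56 kN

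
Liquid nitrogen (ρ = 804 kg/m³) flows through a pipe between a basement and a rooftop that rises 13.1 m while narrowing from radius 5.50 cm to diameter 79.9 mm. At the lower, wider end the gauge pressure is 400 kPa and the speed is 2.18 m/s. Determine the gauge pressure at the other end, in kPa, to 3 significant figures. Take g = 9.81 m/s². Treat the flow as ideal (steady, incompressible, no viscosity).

P₂ ≈ 292 kPa

Mass conservation (A₁v₁ = A₂v₂) gives v₂ = 2.18 × 95.0/50.1 = 4.13 m/s.
Applying Bernoulli between the two ends and solving for P₂: P₂ = P₁ + ½ρ(v₁² − v₂²) − ρgΔh.
P₂ = 400000 + ½·804·(2.18² − 4.13²) − 804·9.81·(+13.1) = 400000 + (-4950) − (103000) = 292000 Pa.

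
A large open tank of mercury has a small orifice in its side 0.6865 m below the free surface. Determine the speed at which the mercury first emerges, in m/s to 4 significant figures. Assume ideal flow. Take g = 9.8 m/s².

Bernoulli from surface to hole (P equal, v_surface ≈ 0): v = √(2gh) = √(2×9.8×0.6865) = 3.668 m/s.

v ≈ 3.668 m/s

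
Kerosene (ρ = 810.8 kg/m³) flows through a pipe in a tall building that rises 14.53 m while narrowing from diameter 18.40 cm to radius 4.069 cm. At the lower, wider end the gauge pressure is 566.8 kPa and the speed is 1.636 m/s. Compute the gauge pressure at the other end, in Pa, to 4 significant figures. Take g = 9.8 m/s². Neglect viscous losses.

Mass conservation (A₁v₁ = A₂v₂) gives v₂ = 1.636 × 265.9/52.01 = 8.363 m/s.
Bernoulli: P₁ + ½ρv₁² + ρg h₁ = P₂ + ½ρv₂² + ρg h₂, so P₂ = P₁ + ½ρ(v₁² − v₂²) − ρg(h₂ − h₁).
P₂ = 566800 + ½·810.8·(1.636² − 8.363²) − 810.8·9.8·(+14.53) = 566800 + (-27270) − (115500) = 424100 Pa.

P₂ ≈ 424100 Pa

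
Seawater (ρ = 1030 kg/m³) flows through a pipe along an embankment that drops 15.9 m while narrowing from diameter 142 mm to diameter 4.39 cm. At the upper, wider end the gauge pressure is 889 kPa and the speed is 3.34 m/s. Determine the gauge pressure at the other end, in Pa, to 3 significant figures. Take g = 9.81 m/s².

By continuity, v₂ = v₁·A₁/A₂ = 3.34·(158/15.1) = 34.9 m/s.
Bernoulli: P₁ + ½ρv₁² + ρg h₁ = P₂ + ½ρv₂² + ρg h₂, so P₂ = P₁ + ½ρ(v₁² − v₂²) − ρg(h₂ − h₁).
P₂ = 889000 + ½·1030·(3.34² − 34.9²) − 1030·9.81·(−15.9) = 889000 + (-623000) − (-161000) = 426000 Pa.

P₂ ≈ 426000 Pa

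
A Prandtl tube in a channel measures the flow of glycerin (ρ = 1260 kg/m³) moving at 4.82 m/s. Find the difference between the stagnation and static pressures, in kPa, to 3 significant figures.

At the stagnation point the flow is brought to rest, so Bernoulli gives P_stag − P_static = ½ρv².
ΔP = ½·1260·4.82² = 14600 Pa.

ΔP = 14.6 kPa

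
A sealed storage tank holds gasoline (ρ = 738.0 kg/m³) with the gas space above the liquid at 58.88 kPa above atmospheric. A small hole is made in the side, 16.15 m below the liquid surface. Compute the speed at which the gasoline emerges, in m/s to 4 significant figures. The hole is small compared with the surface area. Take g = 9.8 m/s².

v = 21.82 m/s

Take point 1 at the surface (v₁ ≈ 0) and point 2 at the hole (at atmospheric pressure). Bernoulli: P₁ + ρg h = P_atm + ½ρv₂².
With P₁ − P_atm = 58880 Pa, v₂ = √(2gh + 2ΔP/ρ) = √(2·9.8·16.15 + 2·58880/738.0) = 21.82 m/s.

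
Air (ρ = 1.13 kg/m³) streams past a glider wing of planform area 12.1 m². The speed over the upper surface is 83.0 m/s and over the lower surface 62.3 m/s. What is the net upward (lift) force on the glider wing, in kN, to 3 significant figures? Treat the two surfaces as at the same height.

F = 20.6 kN

The faster flow above has the lower pressure; Bernoulli (same height) gives ΔP = ½ρ(v_up² − v_low²).
ΔP = ½·1.13·(83.0² − 62.3²) = 1700 Pa.
Lift = ΔP · A = 1700 × 12.1 = 20600 N.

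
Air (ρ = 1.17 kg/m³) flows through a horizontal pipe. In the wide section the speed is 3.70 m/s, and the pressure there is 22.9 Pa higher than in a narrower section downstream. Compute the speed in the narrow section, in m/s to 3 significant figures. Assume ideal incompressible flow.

Along the level pipe P + ½ρv² is conserved, hence v₂² = v₁² + 2(P₁ − P₂)/ρ.
v₂ = √(3.70² + 2·22.9/1.17) = √(13.7 + 39.1) = 7.27 m/s.

7.27 m/s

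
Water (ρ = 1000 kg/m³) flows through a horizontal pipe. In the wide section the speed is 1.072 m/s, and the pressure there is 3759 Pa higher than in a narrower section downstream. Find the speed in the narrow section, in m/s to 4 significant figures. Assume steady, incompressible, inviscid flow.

Horizontal Bernoulli: P₁ + ½ρv₁² = P₂ + ½ρv₂², so v₂² = v₁² + 2(P₁ − P₂)/ρ.
v₂ = √(1.072² + 2·3759/1000) = √(1.149 + 7.518) = 2.944 m/s.

v₂ ≈ 2.944 m/s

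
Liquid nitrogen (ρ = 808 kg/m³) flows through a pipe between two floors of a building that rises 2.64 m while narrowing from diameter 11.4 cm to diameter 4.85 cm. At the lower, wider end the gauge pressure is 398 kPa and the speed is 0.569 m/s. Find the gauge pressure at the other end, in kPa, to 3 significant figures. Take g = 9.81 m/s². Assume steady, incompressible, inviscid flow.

373 kPa

Continuity gives A₁v₁ = A₂v₂, so v₂ = (102 cm²)/(18.5 cm²) × 0.569 m/s = 3.14 m/s.
Applying Bernoulli between the two ends and solving for P₂: P₂ = P₁ + ½ρ(v₁² − v₂²) − ρgΔh.
P₂ = 398000 + ½·808·(0.569² − 3.14²) − 808·9.81·(+2.64) = 398000 + (-3860) − (20900) = 373000 Pa.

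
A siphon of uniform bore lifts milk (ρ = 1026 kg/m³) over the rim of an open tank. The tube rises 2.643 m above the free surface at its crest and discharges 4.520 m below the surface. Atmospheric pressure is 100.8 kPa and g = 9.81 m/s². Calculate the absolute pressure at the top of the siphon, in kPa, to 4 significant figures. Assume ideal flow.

28.70 kPa

From the surface to the outlet (both open to atmosphere, surface at rest): v = √(2g·h_out) = √(2·9.81·4.520) = 9.417 m/s.
The bore is uniform, so the speed at the crest is the same v. Bernoulli surface→crest: P_atm = P_top + ½ρv² + ρg·h_top.
P_top = 100800 − ½·1026·9.417² − 1026·9.81·2.643 = 28700 Pa.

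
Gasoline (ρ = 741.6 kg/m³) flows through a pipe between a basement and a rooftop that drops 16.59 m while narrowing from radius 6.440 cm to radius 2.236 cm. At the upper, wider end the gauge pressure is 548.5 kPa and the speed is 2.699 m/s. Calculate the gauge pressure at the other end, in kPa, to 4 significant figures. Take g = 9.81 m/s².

Continuity gives A₁v₁ = A₂v₂, so v₂ = (130.3 cm²)/(15.71 cm²) × 2.699 m/s = 22.39 m/s.
Applying Bernoulli between the two ends and solving for P₂: P₂ = P₁ + ½ρ(v₁² − v₂²) − ρgΔh.
P₂ = 548500 + ½·741.6·(2.699² − 22.39²) − 741.6·9.81·(−16.59) = 548500 + (-183200) − (-120700) = 486000 Pa.

486.0 kPa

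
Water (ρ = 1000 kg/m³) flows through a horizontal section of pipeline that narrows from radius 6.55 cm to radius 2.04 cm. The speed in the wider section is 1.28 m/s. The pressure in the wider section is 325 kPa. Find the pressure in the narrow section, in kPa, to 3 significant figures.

P₂ = 239 kPa

Mass conservation (A₁v₁ = A₂v₂) gives v₂ = 1.28 × 135/13.1 = 13.2 m/s.
Bernoulli (h₁ = h₂): P₁ − P₂ = ½ρ(v₂² − v₁²).
P₂ = P₁ − ½ρ(v₂² − v₁²) = 325000 − ½·1000·(13.2² − 1.28²) = 325000 − 86200 = 239000 Pa.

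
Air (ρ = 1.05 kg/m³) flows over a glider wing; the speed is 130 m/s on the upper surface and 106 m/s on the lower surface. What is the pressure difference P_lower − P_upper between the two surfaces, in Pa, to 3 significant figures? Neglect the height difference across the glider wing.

With negligible Δh, P + ½ρv² is constant, so P_low − P_up = ½ρ(v_up² − v_low²).
ΔP = ½·1.05·(130² − 106²) = 2970 Pa.

2970 Pa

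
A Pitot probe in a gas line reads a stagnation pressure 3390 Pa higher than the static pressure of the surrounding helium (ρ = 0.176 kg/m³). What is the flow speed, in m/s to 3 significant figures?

196 m/s

Bernoulli between the free stream and the stagnation point: ½ρv² = P_stag − P_static.
v = √(2ΔP/ρ) = √(2·3390/0.176) = 196 m/s.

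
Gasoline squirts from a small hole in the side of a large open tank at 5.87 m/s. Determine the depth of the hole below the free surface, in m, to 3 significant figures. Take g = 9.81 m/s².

Torricelli: v = √(2gh), so h = v²/(2g).
h = 5.87²/(2·9.81) = 34.5/19.62 = 1.76 m.

h ≈ 1.76 m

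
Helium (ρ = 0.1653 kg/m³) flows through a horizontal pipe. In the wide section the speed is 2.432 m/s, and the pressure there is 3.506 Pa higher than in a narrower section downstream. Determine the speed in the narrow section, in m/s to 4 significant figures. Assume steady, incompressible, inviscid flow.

With h₁ = h₂, rearranging Bernoulli gives v₂ = √(v₁² + 2ΔP/ρ).
v₂ = √(2.432² + 2·3.506/0.1653) = √(5.915 + 42.42) = 6.952 m/s.

v₂ = 6.952 m/s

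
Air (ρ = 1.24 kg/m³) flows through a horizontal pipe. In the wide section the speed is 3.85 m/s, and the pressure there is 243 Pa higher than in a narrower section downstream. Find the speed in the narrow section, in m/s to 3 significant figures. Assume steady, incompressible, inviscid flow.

Along the level pipe P + ½ρv² is conserved, hence v₂² = v₁² + 2(P₁ − P₂)/ρ.
v₂ = √(3.85² + 2·243/1.24) = √(14.8 + 392) = 20.2 m/s.

v₂ = 20.2 m/s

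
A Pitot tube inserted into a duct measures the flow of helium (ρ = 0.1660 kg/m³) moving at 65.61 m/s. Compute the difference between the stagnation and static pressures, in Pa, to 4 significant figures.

Bernoulli between the free stream and the stagnation point: ½ρv² = P_stag − P_static.
ΔP = ½·0.1660·65.61² = 357.3 Pa.

ΔP ≈ 357.3 Pa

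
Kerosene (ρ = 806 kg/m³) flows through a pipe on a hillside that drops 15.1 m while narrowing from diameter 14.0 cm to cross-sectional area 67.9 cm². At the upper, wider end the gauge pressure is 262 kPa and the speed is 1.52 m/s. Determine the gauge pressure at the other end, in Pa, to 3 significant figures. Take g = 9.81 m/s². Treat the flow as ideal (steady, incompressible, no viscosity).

By continuity, v₂ = v₁·A₁/A₂ = 1.52·(154/67.9) = 3.45 m/s.
Bernoulli: P₁ + ½ρv₁² + ρg h₁ = P₂ + ½ρv₂² + ρg h₂, so P₂ = P₁ + ½ρ(v₁² − v₂²) − ρg(h₂ − h₁).
P₂ = 262000 + ½·806·(1.52² − 3.45²) − 806·9.81·(−15.1) = 262000 + (-3850) − (-119000) = 378000 Pa.

P₂ ≈ 378000 Pa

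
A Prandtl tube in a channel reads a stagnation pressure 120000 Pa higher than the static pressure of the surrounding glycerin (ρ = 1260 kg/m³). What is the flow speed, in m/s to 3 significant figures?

The dynamic pressure equals the rise in static pressure at the stagnation point: ΔP = ½ρv².
v = √(2ΔP/ρ) = √(2·120000/1260) = 13.8 m/s.

13.8 m/s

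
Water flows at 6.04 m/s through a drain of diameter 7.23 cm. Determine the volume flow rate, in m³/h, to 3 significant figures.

Q = A·v = 0.00411 m² × 6.04 m/s = 0.0248 m³/s.
Converting: 0.0248 m³/s × 3600 = 89.3 m³/h.

Q = 89.3 m³/h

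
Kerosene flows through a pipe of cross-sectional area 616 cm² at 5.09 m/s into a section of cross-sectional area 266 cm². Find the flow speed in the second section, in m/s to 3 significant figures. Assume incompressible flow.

Continuity gives A₁v₁ = A₂v₂, so v₂ = (616 cm²)/(266 cm²) × 5.09 m/s = 11.8 m/s.

v₂ ≈ 11.8 m/s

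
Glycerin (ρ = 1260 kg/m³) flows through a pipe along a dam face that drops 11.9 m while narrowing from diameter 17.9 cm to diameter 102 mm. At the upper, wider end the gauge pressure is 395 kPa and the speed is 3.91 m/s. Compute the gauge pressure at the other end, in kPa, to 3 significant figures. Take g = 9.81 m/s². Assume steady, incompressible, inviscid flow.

Mass conservation (A₁v₁ = A₂v₂) gives v₂ = 3.91 × 252/81.7 = 12.0 m/s.
Bernoulli: P₁ + ½ρv₁² + ρg h₁ = P₂ + ½ρv₂² + ρg h₂, so P₂ = P₁ + ½ρ(v₁² − v₂²) − ρg(h₂ − h₁).
P₂ = 395000 + ½·1260·(3.91² − 12.0²) − 1260·9.81·(−11.9) = 395000 + (-81700) − (-147000) = 460000 Pa.

460 kPa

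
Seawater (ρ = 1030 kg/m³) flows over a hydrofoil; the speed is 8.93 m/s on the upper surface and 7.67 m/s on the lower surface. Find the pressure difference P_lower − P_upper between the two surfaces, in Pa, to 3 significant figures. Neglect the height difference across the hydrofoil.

10800 Pa

Bernoulli (same height): P_lower − P_upper = ½ρ(v_upper² − v_lower²).
ΔP = ½·1030·(8.93² − 7.67²) = 10800 Pa.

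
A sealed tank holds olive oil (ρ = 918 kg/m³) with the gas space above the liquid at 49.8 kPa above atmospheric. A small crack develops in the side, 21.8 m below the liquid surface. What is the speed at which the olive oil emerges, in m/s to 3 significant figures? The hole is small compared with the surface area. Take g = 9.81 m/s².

Take point 1 at the surface (v₁ ≈ 0) and point 2 at the hole (at atmospheric pressure). Bernoulli: P₁ + ρg h = P_atm + ½ρv₂².
With P₁ − P_atm = 49800 Pa, v₂ = √(2gh + 2ΔP/ρ) = √(2·9.81·21.8 + 2·49800/918) = 23.2 m/s.

23.2 m/s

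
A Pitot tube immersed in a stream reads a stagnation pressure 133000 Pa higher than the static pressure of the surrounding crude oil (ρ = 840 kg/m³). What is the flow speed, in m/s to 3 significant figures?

At the stagnation point the flow is brought to rest, so Bernoulli gives P_stag − P_static = ½ρv².
v = √(2ΔP/ρ) = √(2·133000/840) = 17.8 m/s.

17.8 m/s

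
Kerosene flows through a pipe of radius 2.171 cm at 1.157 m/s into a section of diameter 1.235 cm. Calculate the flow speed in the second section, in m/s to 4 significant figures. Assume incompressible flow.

v₂ = 14.30 m/s

The volume flow rate is constant, so v₂ = (A₁/A₂)v₁ = (14.81/1.198)·1.157 = 14.30 m/s.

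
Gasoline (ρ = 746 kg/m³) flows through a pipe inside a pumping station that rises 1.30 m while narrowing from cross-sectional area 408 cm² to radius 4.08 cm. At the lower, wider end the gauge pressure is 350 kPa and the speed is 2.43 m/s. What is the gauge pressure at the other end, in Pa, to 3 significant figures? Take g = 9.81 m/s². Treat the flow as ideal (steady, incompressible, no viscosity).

The volume flow rate is constant, so v₂ = (A₁/A₂)v₁ = (408/52.3)·2.43 = 19.0 m/s.
Applying Bernoulli between the two ends and solving for P₂: P₂ = P₁ + ½ρ(v₁² − v₂²) − ρgΔh.
P₂ = 350000 + ½·746·(2.43² − 19.0²) − 746·9.81·(+1.30) = 350000 + (-132000) − (9510) = 209000 Pa.

209000 Pa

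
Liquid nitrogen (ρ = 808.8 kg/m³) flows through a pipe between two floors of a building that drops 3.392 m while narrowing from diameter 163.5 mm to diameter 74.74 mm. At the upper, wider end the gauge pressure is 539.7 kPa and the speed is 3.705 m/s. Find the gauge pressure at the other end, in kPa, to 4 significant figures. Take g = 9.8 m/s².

By continuity, v₂ = v₁·A₁/A₂ = 3.705·(210.0/43.87) = 17.73 m/s.
Energy conservation along the streamline gives P₂ = P₁ − ½ρ(v₂² − v₁²) − ρg(h₂ − h₁).
P₂ = 539700 + ½·808.8·(3.705² − 17.73²) − 808.8·9.8·(−3.392) = 539700 + (-121600) − (-26890) = 445000 Pa.

P₂ ≈ 445.0 kPa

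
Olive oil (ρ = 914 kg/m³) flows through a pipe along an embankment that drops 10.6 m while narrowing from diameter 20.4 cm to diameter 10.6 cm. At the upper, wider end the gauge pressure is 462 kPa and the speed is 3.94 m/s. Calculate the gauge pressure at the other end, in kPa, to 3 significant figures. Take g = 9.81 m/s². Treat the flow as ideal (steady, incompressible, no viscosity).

Mass conservation (A₁v₁ = A₂v₂) gives v₂ = 3.94 × 327/88.2 = 14.6 m/s.
Energy conservation along the streamline gives P₂ = P₁ − ½ρ(v₂² − v₁²) − ρg(h₂ − h₁).
P₂ = 462000 + ½·914·(3.94² − 14.6²) − 914·9.81·(−10.6) = 462000 + (-90200) − (-95000) = 467000 Pa.

P₂ = 467 kPa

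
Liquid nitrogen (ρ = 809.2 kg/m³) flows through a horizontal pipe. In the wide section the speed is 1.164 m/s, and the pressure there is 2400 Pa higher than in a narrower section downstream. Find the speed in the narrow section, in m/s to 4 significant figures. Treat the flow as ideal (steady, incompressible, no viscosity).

v₂ ≈ 2.699 m/s

Horizontal Bernoulli: P₁ + ½ρv₁² = P₂ + ½ρv₂², so v₂² = v₁² + 2(P₁ − P₂)/ρ.
v₂ = √(1.164² + 2·2400/809.2) = √(1.355 + 5.932) = 2.699 m/s.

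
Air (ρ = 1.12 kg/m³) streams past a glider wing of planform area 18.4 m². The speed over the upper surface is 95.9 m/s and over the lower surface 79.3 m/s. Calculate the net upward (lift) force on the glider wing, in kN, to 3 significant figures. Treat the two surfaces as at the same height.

F ≈ 30.0 kN

With equal heights on the two surfaces, Bernoulli gives P_lower − P_upper = ½ρ(v_upper² − v_lower²).
ΔP = ½·1.12·(95.9² − 79.3²) = 1630 Pa.
Lift = ΔP · A = 1630 × 18.4 = 30000 N.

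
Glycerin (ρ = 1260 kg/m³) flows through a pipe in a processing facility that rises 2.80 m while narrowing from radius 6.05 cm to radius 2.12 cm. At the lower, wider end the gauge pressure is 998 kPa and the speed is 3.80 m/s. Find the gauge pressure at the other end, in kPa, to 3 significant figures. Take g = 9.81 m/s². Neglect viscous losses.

369 kPa

By continuity, v₂ = v₁·A₁/A₂ = 3.80·(115/14.1) = 30.9 m/s.
Energy conservation along the streamline gives P₂ = P₁ − ½ρ(v₂² − v₁²) − ρg(h₂ − h₁).
P₂ = 998000 + ½·1260·(3.80² − 30.9²) − 1260·9.81·(+2.80) = 998000 + (-594000) − (34600) = 369000 Pa.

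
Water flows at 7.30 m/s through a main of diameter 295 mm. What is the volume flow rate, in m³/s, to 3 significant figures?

Q = A·v = 0.0683 m² × 7.30 m/s = 0.499 m³/s.

0.499 m³/s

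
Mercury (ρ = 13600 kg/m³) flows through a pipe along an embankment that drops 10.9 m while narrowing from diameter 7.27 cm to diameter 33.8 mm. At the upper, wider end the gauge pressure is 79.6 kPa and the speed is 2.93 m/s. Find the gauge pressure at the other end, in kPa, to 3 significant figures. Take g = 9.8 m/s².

Continuity gives A₁v₁ = A₂v₂, so v₂ = (41.5 cm²)/(8.97 cm²) × 2.93 m/s = 13.6 m/s.
Applying Bernoulli between the two ends and solving for P₂: P₂ = P₁ + ½ρ(v₁² − v₂²) − ρgΔh.
P₂ = 79600 + ½·13600·(2.93² − 13.6²) − 13600·9.8·(−10.9) = 79600 + (-1190000) − (-1450000) = 341000 Pa.

P₂ = 341 kPa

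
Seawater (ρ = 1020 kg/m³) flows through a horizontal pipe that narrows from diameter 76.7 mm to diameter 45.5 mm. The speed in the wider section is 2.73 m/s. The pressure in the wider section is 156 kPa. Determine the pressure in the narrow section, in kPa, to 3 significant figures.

By continuity, v₂ = v₁·A₁/A₂ = 2.73·(46.2/16.3) = 7.76 m/s.
With no height change, Bernoulli's equation is P₁ + ½ρv₁² = P₂ + ½ρv₂².
P₂ = P₁ − ½ρ(v₂² − v₁²) = 156000 − ½·1020·(7.76² − 2.73²) = 156000 − 26900 = 129000 Pa.

129 kPa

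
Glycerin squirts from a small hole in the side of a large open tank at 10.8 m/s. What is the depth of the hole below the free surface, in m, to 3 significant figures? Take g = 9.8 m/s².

h ≈ 5.95 m

For a small hole in a large open tank, ½v² = gh, giving h = v²/(2g).
h = 10.8²/(2·9.8) = 117/19.60 = 5.95 m.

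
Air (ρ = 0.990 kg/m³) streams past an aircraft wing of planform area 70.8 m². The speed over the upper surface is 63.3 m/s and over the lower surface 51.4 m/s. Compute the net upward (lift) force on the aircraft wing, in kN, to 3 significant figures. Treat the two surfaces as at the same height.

47.8 kN

From P + ½ρv² = const at equal height, P_low − P_up = ½ρ(v_up² − v_low²).
ΔP = ½·0.990·(63.3² − 51.4²) = 676 Pa.
Lift = ΔP · A = 676 × 70.8 = 47800 N.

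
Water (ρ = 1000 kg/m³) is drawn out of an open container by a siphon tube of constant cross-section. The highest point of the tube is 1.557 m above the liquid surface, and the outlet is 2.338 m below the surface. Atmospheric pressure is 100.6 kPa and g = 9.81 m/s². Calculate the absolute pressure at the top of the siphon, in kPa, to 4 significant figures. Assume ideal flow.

P_top = 62.39 kPa

From the surface to the outlet (both open to atmosphere, surface at rest): v = √(2g·h_out) = √(2·9.81·2.338) = 6.773 m/s.
The bore is uniform, so the speed at the crest is the same v. Bernoulli surface→crest: P_atm = P_top + ½ρv² + ρg·h_top.
P_top = 100600 − ½·1000·6.773² − 1000·9.81·1.557 = 62390 Pa.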